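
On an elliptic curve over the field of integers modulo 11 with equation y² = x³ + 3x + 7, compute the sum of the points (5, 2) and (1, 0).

(5, 2) + (1, 0). λ = (0 - 2)/(1 - 5) ≡ 9/7 mod 11. 7⁻¹ ≡ 8 (mod 11) since 7·8 = 56 ≡ 1, so λ ≡ 6.
  x = λ² - 5 - 1 = 36 - 6 ≡ 8; y = λ·(5 - 8) - 2 ≡ 2. → (8, 2)

(8, 2)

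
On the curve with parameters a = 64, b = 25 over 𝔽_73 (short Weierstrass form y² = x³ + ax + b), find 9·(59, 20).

(55, 7)

Write P = (59, 20).
Repeated addition: build up to 9P.
2P: tangent at (59, 20): λ = (3·59² + 64)/(2·20) ≡ 68/40. 40⁻¹ ≡ 42 (mod 73) since 40·42 = 1680 ≡ 1, so λ ≡ 68·42 ≡ 9.
  x = λ² - 59 - 59 = 81 - 118 ≡ 36; y = λ·(59 - 36) - 20 ≡ 41. → (36, 41)
3P: (36, 41) + (59, 20). λ = (20 - 41)/(59 - 36) ≡ 52/23 mod 73. 23⁻¹ ≡ 54 (mod 73), so λ ≡ 34.
  x = λ² - 36 - 59 = 1156 - 95 ≡ 39; y = λ·(36 - 39) - 41 ≡ 3. → (39, 3)
4P: (39, 3) + (59, 20). λ = (20 - 3)/(59 - 39) ≡ 17/20 mod 73. 20⁻¹ ≡ 11 (mod 73) since 20·11 = 220 ≡ 1, so λ ≡ 41.
  x = λ² - 39 - 59 = 1681 - 98 ≡ 50; y = λ·(39 - 50) - 3 ≡ 57. → (50, 57)
5P: (50, 57) + (59, 20). λ = (20 - 57)/(59 - 50) ≡ 36/9 mod 73. 9⁻¹ ≡ 65 (mod 73) since 9·65 = 585 ≡ 1, so λ ≡ 4.
  x = λ² - 50 - 59 = 16 - 109 ≡ 53; y = λ·(50 - 53) - 57 ≡ 4. → (53, 4)
6P: (53, 4) + (59, 20). λ = (20 - 4)/(59 - 53) ≡ 16/6 mod 73. 6⁻¹ ≡ 61 (mod 73) since 6·61 = 366 ≡ 1, so λ ≡ 27.
  x = λ² - 53 - 59 = 729 - 112 ≡ 33; y = λ·(53 - 33) - 4 ≡ 25. → (33, 25)
7P: (33, 25) + (59, 20). λ = (20 - 25)/(59 - 33) ≡ 68/26 mod 73. 26⁻¹ ≡ 59 (mod 73), so λ ≡ 70.
  x = λ² - 33 - 59 = 4900 - 92 ≡ 63; y = λ·(33 - 63) - 25 ≡ 65. → (63, 65)
8P: (63, 65) + (59, 20). λ = (20 - 65)/(59 - 63) ≡ 28/69 mod 73. 69⁻¹ ≡ 18 (mod 73) since 69·18 = 1242 ≡ 1, so λ ≡ 66.
  x = λ² - 63 - 59 = 4356 - 122 ≡ 0; y = λ·(63 - 0) - 65 ≡ 5. → (0, 5)
9P: (0, 5) + (59, 20). λ = (20 - 5)/(59 - 0) ≡ 15/59 mod 73. 59⁻¹ ≡ 26 (mod 73), so λ ≡ 25.
  x = λ² - 0 - 59 = 625 - 59 ≡ 55; y = λ·(0 - 55) - 5 ≡ 7. → (55, 7)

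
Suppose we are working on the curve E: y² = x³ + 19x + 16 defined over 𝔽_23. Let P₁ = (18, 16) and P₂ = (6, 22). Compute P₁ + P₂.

(5, 12)

(18, 16) + (6, 22). λ = (22 - 16)/(6 - 18) ≡ 6/11 mod 23. 11⁻¹ ≡ 21 (mod 23), so λ ≡ 11.
  x = λ² - 18 - 6 = 121 - 24 ≡ 5; y = λ·(18 - 5) - 16 ≡ 12. → (5, 12)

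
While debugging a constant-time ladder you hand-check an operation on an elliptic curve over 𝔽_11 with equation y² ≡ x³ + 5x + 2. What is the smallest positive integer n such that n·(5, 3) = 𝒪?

10

2P: tangent at (5, 3): λ = (3·5² + 5)/(2·3) ≡ 3/6. 6⁻¹ ≡ 2 (mod 11), so λ ≡ 3·2 ≡ 6.
  x = λ² - 5 - 5 = 36 - 10 ≡ 4; y = λ·(5 - 4) - 3 ≡ 3. → (4, 3)
3P: (4, 3) + (5, 3). λ = (3 - 3)/(5 - 4) ≡ 0/1 mod 11. 1⁻¹ ≡ 1 (mod 11), so λ ≡ 0.
  x = λ² - 4 - 5 = 0 - 9 ≡ 2; y = λ·(4 - 2) - 3 ≡ 8. → (2, 8)
4P: (2, 8) + (5, 3). λ = (3 - 8)/(5 - 2) ≡ 6/3 mod 11. 3⁻¹ ≡ 4 (mod 11) since 3·4 = 12 ≡ 1, so λ ≡ 2.
  x = λ² - 2 - 5 = 4 - 7 ≡ 8; y = λ·(2 - 8) - 8 ≡ 2. → (8, 2)
5P: (8, 2) + (5, 3). λ = (3 - 2)/(5 - 8) ≡ 1/8 mod 11. 8⁻¹ ≡ 7 (mod 11), so λ ≡ 7.
  x = λ² - 8 - 5 = 49 - 13 ≡ 3; y = λ·(8 - 3) - 2 ≡ 0. → (3, 0)
6P: (3, 0) + (5, 3). λ = (3 - 0)/(5 - 3) ≡ 3/2 mod 11. 2⁻¹ ≡ 6 (mod 11), so λ ≡ 7.
  x = λ² - 3 - 5 = 49 - 8 ≡ 8; y = λ·(3 - 8) - 0 ≡ 9. → (8, 9)
7P: (8, 9) + (5, 3). λ = (3 - 9)/(5 - 8) ≡ 5/8 mod 11. 8⁻¹ ≡ 7 (mod 11), so λ ≡ 2.
  x = λ² - 8 - 5 = 4 - 13 ≡ 2; y = λ·(8 - 2) - 9 ≡ 3. → (2, 3)
8P: (2, 3) + (5, 3). λ = (3 - 3)/(5 - 2) ≡ 0/3 mod 11. 3⁻¹ ≡ 4 (mod 11) since 3·4 = 12 ≡ 1, so λ ≡ 0.
  x = λ² - 2 - 5 = 0 - 7 ≡ 4; y = λ·(2 - 4) - 3 ≡ 8. → (4, 8)
9P: (4, 8) + (5, 3). λ = (3 - 8)/(5 - 4) ≡ 6/1 mod 11. 1⁻¹ ≡ 1 (mod 11), so λ ≡ 6.
  x = λ² - 4 - 5 = 36 - 9 ≡ 5; y = λ·(4 - 5) - 8 ≡ 8. → (5, 8)
10P: (5, 8) + (5, 3): same x and y₁ ≡ -y₂, so the sum is 𝒪.
10P = 𝒪, so the order is 10.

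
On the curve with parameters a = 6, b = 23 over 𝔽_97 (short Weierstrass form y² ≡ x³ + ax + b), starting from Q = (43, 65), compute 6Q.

Double-and-add on 6 = (110)₂. Start with Q = (43, 65) for the leading 1-bit.
double: tangent at (43, 65): λ = (3·43² + 6)/(2·65) ≡ 24/33. 33⁻¹ ≡ 50 (mod 97) since 33·50 = 1650 ≡ 1, so λ ≡ 24·50 ≡ 36.
  x = λ² - 43 - 43 = 1296 - 86 ≡ 46; y = λ·(43 - 46) - 65 ≡ 21. → (46, 21)
add Q: (46, 21) + (43, 65). λ = (65 - 21)/(43 - 46) ≡ 44/94 mod 97. 94⁻¹ ≡ 32 (mod 97), so λ ≡ 50.
  x = λ² - 46 - 43 = 2500 - 89 ≡ 83; y = λ·(46 - 83) - 21 ≡ 69. → (83, 69)
double: tangent at (83, 69): λ = (3·83² + 6)/(2·69) ≡ 12/41. 41⁻¹ ≡ 71 (mod 97), so λ ≡ 12·71 ≡ 76.
  x = λ² - 83 - 83 = 5776 - 166 ≡ 81; y = λ·(83 - 81) - 69 ≡ 83. → (81, 83)

(81, 83)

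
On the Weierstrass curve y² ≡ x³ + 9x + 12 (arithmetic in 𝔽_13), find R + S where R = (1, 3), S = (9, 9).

(6, 3)

(1, 3) + (9, 9). λ = (9 - 3)/(9 - 1) ≡ 6/8 mod 13. 8⁻¹ ≡ 5 (mod 13) since 8·5 = 40 ≡ 1, so λ ≡ 4.
  x = λ² - 1 - 9 = 16 - 10 ≡ 6; y = λ·(1 - 6) - 3 ≡ 3. → (6, 3)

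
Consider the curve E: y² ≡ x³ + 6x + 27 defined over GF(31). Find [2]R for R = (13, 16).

tangent at (13, 16): λ = (3·13² + 6)/(2·16) ≡ 17/1. 1⁻¹ ≡ 1 (mod 31) since 1·1 = 1 ≡ 1, so λ ≡ 17·1 ≡ 17.
  x = λ² - 13 - 13 = 289 - 26 ≡ 15; y = λ·(13 - 15) - 16 ≡ 12. → (15, 12)

(15, 12)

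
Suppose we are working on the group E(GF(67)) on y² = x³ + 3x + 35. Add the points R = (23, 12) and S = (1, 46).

(23, 12) + (1, 46). λ = (46 - 12)/(1 - 23) ≡ 34/45 mod 67. 45⁻¹ ≡ 3 (mod 67) since 45·3 = 135 ≡ 1, so λ ≡ 35.
  x = λ² - 23 - 1 = 1225 - 24 ≡ 62; y = λ·(23 - 62) - 12 ≡ 30. → (62, 30)

(62, 30)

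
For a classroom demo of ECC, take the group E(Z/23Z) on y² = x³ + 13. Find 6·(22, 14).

(17, 2)

Write P = (22, 14).
Double-and-add on 6 = (110)₂. Start with P = (22, 14) for the leading 1-bit.
double: tangent at (22, 14): λ = (3·22² + 0)/(2·14) ≡ 3/5. 5⁻¹ ≡ 14 (mod 23) since 5·14 = 70 ≡ 1, so λ ≡ 3·14 ≡ 19.
  x = λ² - 22 - 22 = 361 - 44 ≡ 18; y = λ·(22 - 18) - 14 ≡ 16. → (18, 16)
add P: (18, 16) + (22, 14). λ = (14 - 16)/(22 - 18) ≡ 21/4 mod 23. 4⁻¹ ≡ 6 (mod 23), so λ ≡ 11.
  x = λ² - 18 - 22 = 121 - 40 ≡ 12; y = λ·(18 - 12) - 16 ≡ 4. → (12, 4)
double: tangent at (12, 4): λ = (3·12² + 0)/(2·4) ≡ 18/8. 8⁻¹ ≡ 3 (mod 23), so λ ≡ 18·3 ≡ 8.
  x = λ² - 12 - 12 = 64 - 24 ≡ 17; y = λ·(12 - 17) - 4 ≡ 2. → (17, 2)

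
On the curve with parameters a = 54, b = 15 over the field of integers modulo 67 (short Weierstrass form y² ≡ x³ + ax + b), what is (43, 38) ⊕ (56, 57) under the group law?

(30, 48)

(43, 38) + (56, 57). λ = (57 - 38)/(56 - 43) ≡ 19/13 mod 67. 13⁻¹ ≡ 31 (mod 67), so λ ≡ 53.
  x = λ² - 43 - 56 = 2809 - 99 ≡ 30; y = λ·(43 - 30) - 38 ≡ 48. → (30, 48)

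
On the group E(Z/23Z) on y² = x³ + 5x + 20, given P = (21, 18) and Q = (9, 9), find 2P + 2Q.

(3, 19)

First 2P:
Repeated addition: build up to 2P.
2P: tangent at (21, 18): λ = (3·21² + 5)/(2·18) ≡ 17/13. 13⁻¹ ≡ 16 (mod 23), so λ ≡ 17·16 ≡ 19.
  x = λ² - 21 - 21 = 361 - 42 ≡ 20; y = λ·(21 - 20) - 18 ≡ 1. → (20, 1)
2P = (20, 1).
Next 2Q:
Repeated addition: build up to 2Q.
2Q: tangent at (9, 9): λ = (3·9² + 5)/(2·9) ≡ 18/18. 18⁻¹ ≡ 9 (mod 23) since 18·9 = 162 ≡ 1, so λ ≡ 18·9 ≡ 1.
  x = λ² - 9 - 9 = 1 - 18 ≡ 6; y = λ·(9 - 6) - 9 ≡ 17. → (6, 17)
2Q = (6, 17).
Finally 2P + 2Q:
(20, 1) + (6, 17). λ = (17 - 1)/(6 - 20) ≡ 16/9 mod 23. 9⁻¹ ≡ 18 (mod 23), so λ ≡ 12.
  x = λ² - 20 - 6 = 144 - 26 ≡ 3; y = λ·(20 - 3) - 1 ≡ 19. → (3, 19)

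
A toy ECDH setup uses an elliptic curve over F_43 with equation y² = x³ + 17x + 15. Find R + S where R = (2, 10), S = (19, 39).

(2, 10) + (19, 39). λ = (39 - 10)/(19 - 2) ≡ 29/17 mod 43. 17⁻¹ ≡ 38 (mod 43), so λ ≡ 27.
  x = λ² - 2 - 19 = 729 - 21 ≡ 20; y = λ·(2 - 20) - 10 ≡ 20. → (20, 20)

(20, 20)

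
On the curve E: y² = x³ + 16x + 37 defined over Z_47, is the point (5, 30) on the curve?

y² = 30² ≡ 7; x³ + 16x + 37 = 242 ≡ 7 (mod 47). 7 = 7.

yes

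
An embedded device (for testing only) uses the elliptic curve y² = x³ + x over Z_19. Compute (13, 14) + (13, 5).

The two points share x = 13 and their y-coordinates satisfy 14 + 5 ≡ 0 (mod 19), so they are inverses. Their sum is ∞.

O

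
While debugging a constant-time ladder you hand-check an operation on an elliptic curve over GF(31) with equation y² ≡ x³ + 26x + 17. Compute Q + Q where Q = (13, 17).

tangent at (13, 17): λ = (3·13² + 26)/(2·17) ≡ 6/3. 3⁻¹ ≡ 21 (mod 31) since 3·21 = 63 ≡ 1, so λ ≡ 6·21 ≡ 2.
  x = λ² - 13 - 13 = 4 - 26 ≡ 9; y = λ·(13 - 9) - 17 ≡ 22. → (9, 22)

(9, 22)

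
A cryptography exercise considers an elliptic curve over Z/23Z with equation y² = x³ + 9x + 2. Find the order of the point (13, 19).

2P: tangent at (13, 19): λ = (3·13² + 9)/(2·19) ≡ 10/15. 15⁻¹ ≡ 20 (mod 23) since 15·20 = 300 ≡ 1, so λ ≡ 10·20 ≡ 16.
  x = λ² - 13 - 13 = 256 - 26 ≡ 0; y = λ·(13 - 0) - 19 ≡ 5. → (0, 5)
3P: (0, 5) + (13, 19). λ = (19 - 5)/(13 - 0) ≡ 14/13 mod 23. 13⁻¹ ≡ 16 (mod 23), so λ ≡ 17.
  x = λ² - 0 - 13 = 289 - 13 ≡ 0; y = λ·(0 - 0) - 5 ≡ 18. → (0, 18)
4P: (0, 18) + (13, 19). λ = (19 - 18)/(13 - 0) ≡ 1/13 mod 23. 13⁻¹ ≡ 16 (mod 23) since 13·16 = 208 ≡ 1, so λ ≡ 16.
  x = λ² - 0 - 13 = 256 - 13 ≡ 13; y = λ·(0 - 13) - 18 ≡ 4. → (13, 4)
5P: (13, 4) + (13, 19): same x and y₁ ≡ -y₂, so the sum is the point at infinity.
5P = the point at infinity, so the order is 5.

5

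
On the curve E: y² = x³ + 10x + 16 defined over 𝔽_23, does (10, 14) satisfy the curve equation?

y² = 14² ≡ 12; x³ + 10x + 16 = 1116 ≡ 12 (mod 23). 12 = 12.

yes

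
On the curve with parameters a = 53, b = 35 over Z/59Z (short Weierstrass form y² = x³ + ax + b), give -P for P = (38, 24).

(38, 35)

-(38, 24) = (38, -24 mod 59) = (38, 35).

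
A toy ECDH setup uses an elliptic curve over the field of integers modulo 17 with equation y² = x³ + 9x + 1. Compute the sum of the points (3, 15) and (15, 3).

(3, 15) + (15, 3). λ = (3 - 15)/(15 - 3) ≡ 5/12 mod 17. 12⁻¹ ≡ 10 (mod 17), so λ ≡ 16.
  x = λ² - 3 - 15 = 256 - 18 ≡ 0; y = λ·(3 - 0) - 15 ≡ 16. → (0, 16)

(0, 16)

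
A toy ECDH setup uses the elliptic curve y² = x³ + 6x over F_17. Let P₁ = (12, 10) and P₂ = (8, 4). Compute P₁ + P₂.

(12, 7)

(12, 10) + (8, 4). λ = (4 - 10)/(8 - 12) ≡ 11/13 mod 17. 13⁻¹ ≡ 4 (mod 17) since 13·4 = 52 ≡ 1, so λ ≡ 10.
  x = λ² - 12 - 8 = 100 - 20 ≡ 12; y = λ·(12 - 12) - 10 ≡ 7. → (12, 7)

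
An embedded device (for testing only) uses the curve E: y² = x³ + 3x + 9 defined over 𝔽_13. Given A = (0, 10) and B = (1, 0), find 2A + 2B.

(10, 8)

First 2A:
Repeated addition: build up to 2A.
2A: tangent at (0, 10): λ = (3·0² + 3)/(2·10) ≡ 3/7. 7⁻¹ ≡ 2 (mod 13) since 7·2 = 14 ≡ 1, so λ ≡ 3·2 ≡ 6.
  x = λ² - 0 - 0 = 36 - 0 ≡ 10; y = λ·(0 - 10) - 10 ≡ 8. → (10, 8)
2A = (10, 8).
Next 2B:
Repeated addition: build up to 2B.
2B: (1, 0) + (1, 0): same x and y₁ ≡ -y₂, so the sum is ∞.
2B = ∞.
Finally 2A + 2B:
(10, 8) + ∞ = (10, 8) (identity).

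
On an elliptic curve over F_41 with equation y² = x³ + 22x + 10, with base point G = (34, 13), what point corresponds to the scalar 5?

(17, 7)

Repeated addition: build up to 5G.
2G: tangent at (34, 13): λ = (3·34² + 22)/(2·13) ≡ 5/26. 26⁻¹ ≡ 30 (mod 41) since 26·30 = 780 ≡ 1, so λ ≡ 5·30 ≡ 27.
  x = λ² - 34 - 34 = 729 - 68 ≡ 5; y = λ·(34 - 5) - 13 ≡ 32. → (5, 32)
3G: (5, 32) + (34, 13). λ = (13 - 32)/(34 - 5) ≡ 22/29 mod 41. 29⁻¹ ≡ 17 (mod 41) since 29·17 = 493 ≡ 1, so λ ≡ 5.
  x = λ² - 5 - 34 = 25 - 39 ≡ 27; y = λ·(5 - 27) - 32 ≡ 22. → (27, 22)
4G: (27, 22) + (34, 13). λ = (13 - 22)/(34 - 27) ≡ 32/7 mod 41. 7⁻¹ ≡ 6 (mod 41), so λ ≡ 28.
  x = λ² - 27 - 34 = 784 - 61 ≡ 26; y = λ·(27 - 26) - 22 ≡ 6. → (26, 6)
5G: (26, 6) + (34, 13). λ = (13 - 6)/(34 - 26) ≡ 7/8 mod 41. 8⁻¹ ≡ 36 (mod 41) since 8·36 = 288 ≡ 1, so λ ≡ 6.
  x = λ² - 26 - 34 = 36 - 60 ≡ 17; y = λ·(26 - 17) - 6 ≡ 7. → (17, 7)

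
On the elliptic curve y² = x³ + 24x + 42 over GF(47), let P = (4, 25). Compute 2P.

tangent at (4, 25): λ = (3·4² + 24)/(2·25) ≡ 25/3. 3⁻¹ ≡ 16 (mod 47) since 3·16 = 48 ≡ 1, so λ ≡ 25·16 ≡ 24.
  x = λ² - 4 - 4 = 576 - 8 ≡ 4; y = λ·(4 - 4) - 25 ≡ 22. → (4, 22)

(4, 22)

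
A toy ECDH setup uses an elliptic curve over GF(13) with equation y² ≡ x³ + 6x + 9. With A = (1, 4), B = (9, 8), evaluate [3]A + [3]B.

(9, 8)

First 3A:
Repeated addition: build up to 3A.
2A: tangent at (1, 4): λ = (3·1² + 6)/(2·4) ≡ 9/8. 8⁻¹ ≡ 5 (mod 13) since 8·5 = 40 ≡ 1, so λ ≡ 9·5 ≡ 6.
  x = λ² - 1 - 1 = 36 - 2 ≡ 8; y = λ·(1 - 8) - 4 ≡ 6. → (8, 6)
3A: (8, 6) + (1, 4). λ = (4 - 6)/(1 - 8) ≡ 11/6 mod 13. 6⁻¹ ≡ 11 (mod 13) since 6·11 = 66 ≡ 1, so λ ≡ 4.
  x = λ² - 8 - 1 = 16 - 9 ≡ 7; y = λ·(8 - 7) - 6 ≡ 11. → (7, 11)
3A = (7, 11).
Next 3B:
Repeated addition: build up to 3B.
2B: tangent at (9, 8): λ = (3·9² + 6)/(2·8) ≡ 2/3. 3⁻¹ ≡ 9 (mod 13), so λ ≡ 2·9 ≡ 5.
  x = λ² - 9 - 9 = 25 - 18 ≡ 7; y = λ·(9 - 7) - 8 ≡ 2. → (7, 2)
3B: (7, 2) + (9, 8). λ = (8 - 2)/(9 - 7) ≡ 6/2 mod 13. 2⁻¹ ≡ 7 (mod 13) since 2·7 = 14 ≡ 1, so λ ≡ 3.
  x = λ² - 7 - 9 = 9 - 16 ≡ 6; y = λ·(7 - 6) - 2 ≡ 1. → (6, 1)
3B = (6, 1).
Finally 3A + 3B:
(7, 11) + (6, 1). λ = (1 - 11)/(6 - 7) ≡ 3/12 mod 13. 12⁻¹ ≡ 12 (mod 13), so λ ≡ 10.
  x = λ² - 7 - 6 = 100 - 13 ≡ 9; y = λ·(7 - 9) - 11 ≡ 8. → (9, 8)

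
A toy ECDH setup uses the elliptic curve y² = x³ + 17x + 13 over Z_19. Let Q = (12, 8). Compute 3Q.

Repeated addition: build up to 3Q.
2Q: tangent at (12, 8): λ = (3·12² + 17)/(2·8) ≡ 12/16. 16⁻¹ ≡ 6 (mod 19), so λ ≡ 12·6 ≡ 15.
  x = λ² - 12 - 12 = 225 - 24 ≡ 11; y = λ·(12 - 11) - 8 ≡ 7. → (11, 7)
3Q: (11, 7) + (12, 8). λ = (8 - 7)/(12 - 11) ≡ 1/1 mod 19. 1⁻¹ ≡ 1 (mod 19), so λ ≡ 1.
  x = λ² - 11 - 12 = 1 - 23 ≡ 16; y = λ·(11 - 16) - 7 ≡ 7. → (16, 7)

(16, 7)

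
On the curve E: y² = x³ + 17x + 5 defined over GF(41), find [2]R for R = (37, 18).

tangent at (37, 18): λ = (3·37² + 17)/(2·18) ≡ 24/36. 36⁻¹ ≡ 8 (mod 41), so λ ≡ 24·8 ≡ 28.
  x = λ² - 37 - 37 = 784 - 74 ≡ 13; y = λ·(37 - 13) - 18 ≡ 39. → (13, 39)

(13, 39)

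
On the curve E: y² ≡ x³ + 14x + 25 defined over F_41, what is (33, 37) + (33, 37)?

(0, 5)

tangent at (33, 37): λ = (3·33² + 14)/(2·37) ≡ 1/33. 33⁻¹ ≡ 5 (mod 41), so λ ≡ 1·5 ≡ 5.
  x = λ² - 33 - 33 = 25 - 66 ≡ 0; y = λ·(33 - 0) - 37 ≡ 5. → (0, 5)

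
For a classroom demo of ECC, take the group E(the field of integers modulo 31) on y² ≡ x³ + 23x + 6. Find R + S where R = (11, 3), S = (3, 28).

(11, 3) + (3, 28). λ = (28 - 3)/(3 - 11) ≡ 25/23 mod 31. 23⁻¹ ≡ 27 (mod 31), so λ ≡ 24.
  x = λ² - 11 - 3 = 576 - 14 ≡ 4; y = λ·(11 - 4) - 3 ≡ 10. → (4, 10)

(4, 10)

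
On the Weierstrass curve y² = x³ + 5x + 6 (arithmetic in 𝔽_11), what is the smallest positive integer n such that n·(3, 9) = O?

2P: tangent at (3, 9): λ = (3·3² + 5)/(2·9) ≡ 10/7. 7⁻¹ ≡ 8 (mod 11), so λ ≡ 10·8 ≡ 3.
  x = λ² - 3 - 3 = 9 - 6 ≡ 3; y = λ·(3 - 3) - 9 ≡ 2. → (3, 2)
3P: (3, 2) + (3, 9): same x and y₁ ≡ -y₂, so the sum is O.
3P = O, so the order is 3.

3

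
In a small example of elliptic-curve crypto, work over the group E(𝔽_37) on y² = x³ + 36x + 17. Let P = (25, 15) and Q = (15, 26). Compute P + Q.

(23, 5)

(25, 15) + (15, 26). λ = (26 - 15)/(15 - 25) ≡ 11/27 mod 37. 27⁻¹ ≡ 11 (mod 37), so λ ≡ 10.
  x = λ² - 25 - 15 = 100 - 40 ≡ 23; y = λ·(25 - 23) - 15 ≡ 5. → (23, 5)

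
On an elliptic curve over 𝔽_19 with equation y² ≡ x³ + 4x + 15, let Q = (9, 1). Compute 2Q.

tangent at (9, 1): λ = (3·9² + 4)/(2·1) ≡ 0/2. 2⁻¹ ≡ 10 (mod 19) since 2·10 = 20 ≡ 1, so λ ≡ 0·10 ≡ 0.
  x = λ² - 9 - 9 = 0 - 18 ≡ 1; y = λ·(9 - 1) - 1 ≡ 18. → (1, 18)

(1, 18)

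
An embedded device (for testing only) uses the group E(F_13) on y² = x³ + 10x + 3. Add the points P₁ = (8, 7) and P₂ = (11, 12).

(4, 4)

(8, 7) + (11, 12). λ = (12 - 7)/(11 - 8) ≡ 5/3 mod 13. 3⁻¹ ≡ 9 (mod 13), so λ ≡ 6.
  x = λ² - 8 - 11 = 36 - 19 ≡ 4; y = λ·(8 - 4) - 7 ≡ 4. → (4, 4)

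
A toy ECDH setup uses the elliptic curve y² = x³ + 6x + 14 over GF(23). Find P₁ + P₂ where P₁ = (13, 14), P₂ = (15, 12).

(13, 14) + (15, 12). λ = (12 - 14)/(15 - 13) ≡ 21/2 mod 23. 2⁻¹ ≡ 12 (mod 23) since 2·12 = 24 ≡ 1, so λ ≡ 22.
  x = λ² - 13 - 15 = 484 - 28 ≡ 19; y = λ·(13 - 19) - 14 ≡ 15. → (19, 15)

(19, 15)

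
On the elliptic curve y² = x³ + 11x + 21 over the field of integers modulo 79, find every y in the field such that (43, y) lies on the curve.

none

x³ + 11x + 21 = 80001 ≡ 53 (mod 79).
53 is a non-residue mod 79; no y exists.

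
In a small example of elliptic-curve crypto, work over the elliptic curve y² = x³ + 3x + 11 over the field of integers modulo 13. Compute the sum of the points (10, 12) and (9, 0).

(10, 12) + (9, 0). λ = (0 - 12)/(9 - 10) ≡ 1/12 mod 13. 12⁻¹ ≡ 12 (mod 13), so λ ≡ 12.
  x = λ² - 10 - 9 = 144 - 19 ≡ 8; y = λ·(10 - 8) - 12 ≡ 12. → (8, 12)

(8, 12)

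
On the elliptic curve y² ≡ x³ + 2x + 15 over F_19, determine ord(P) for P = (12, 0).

2

2P: (12, 0) + (12, 0): same x and y₁ ≡ -y₂, so the sum is the point at infinity.
2P = the point at infinity, so the order is 2.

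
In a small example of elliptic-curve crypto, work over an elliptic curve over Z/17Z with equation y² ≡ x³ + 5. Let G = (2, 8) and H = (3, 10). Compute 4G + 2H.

First 4G:
Repeated addition: build up to 4G.
2G: tangent at (2, 8): λ = (3·2² + 0)/(2·8) ≡ 12/16. 16⁻¹ ≡ 16 (mod 17), so λ ≡ 12·16 ≡ 5.
  x = λ² - 2 - 2 = 25 - 4 ≡ 4; y = λ·(2 - 4) - 8 ≡ 16. → (4, 16)
3G: (4, 16) + (2, 8). λ = (8 - 16)/(2 - 4) ≡ 9/15 mod 17. 15⁻¹ ≡ 8 (mod 17), so λ ≡ 4.
  x = λ² - 4 - 2 = 16 - 6 ≡ 10; y = λ·(4 - 10) - 16 ≡ 11. → (10, 11)
4G: (10, 11) + (2, 8). λ = (8 - 11)/(2 - 10) ≡ 14/9 mod 17. 9⁻¹ ≡ 2 (mod 17) since 9·2 = 18 ≡ 1, so λ ≡ 11.
  x = λ² - 10 - 2 = 121 - 12 ≡ 7; y = λ·(10 - 7) - 11 ≡ 5. → (7, 5)
4G = (7, 5).
Next 2H:
Repeated addition: build up to 2H.
2H: tangent at (3, 10): λ = (3·3² + 0)/(2·10) ≡ 10/3. 3⁻¹ ≡ 6 (mod 17), so λ ≡ 10·6 ≡ 9.
  x = λ² - 3 - 3 = 81 - 6 ≡ 7; y = λ·(3 - 7) - 10 ≡ 5. → (7, 5)
2H = (7, 5).
Finally 4G + 2H:
tangent at (7, 5): λ = (3·7² + 0)/(2·5) ≡ 11/10. 10⁻¹ ≡ 12 (mod 17) since 10·12 = 120 ≡ 1, so λ ≡ 11·12 ≡ 13.
  x = λ² - 7 - 7 = 169 - 14 ≡ 2; y = λ·(7 - 2) - 5 ≡ 9. → (2, 9)

(2, 9)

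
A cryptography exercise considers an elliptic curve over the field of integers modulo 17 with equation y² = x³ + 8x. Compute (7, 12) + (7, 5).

The two points share x = 7 and their y-coordinates satisfy 12 + 5 ≡ 0 (mod 17), so they are inverses. Their sum is ∞.

O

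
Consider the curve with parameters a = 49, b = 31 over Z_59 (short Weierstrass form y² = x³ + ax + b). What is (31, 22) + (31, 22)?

(48, 52)

tangent at (31, 22): λ = (3·31² + 49)/(2·22) ≡ 41/44. 44⁻¹ ≡ 55 (mod 59), so λ ≡ 41·55 ≡ 13.
  x = λ² - 31 - 31 = 169 - 62 ≡ 48; y = λ·(31 - 48) - 22 ≡ 52. → (48, 52)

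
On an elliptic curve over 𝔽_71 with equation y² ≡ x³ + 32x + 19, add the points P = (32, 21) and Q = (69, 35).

(32, 21) + (69, 35). λ = (35 - 21)/(69 - 32) ≡ 14/37 mod 71. 37⁻¹ ≡ 48 (mod 71) since 37·48 = 1776 ≡ 1, so λ ≡ 33.
  x = λ² - 32 - 69 = 1089 - 101 ≡ 65; y = λ·(32 - 65) - 21 ≡ 26. → (65, 26)

(65, 26)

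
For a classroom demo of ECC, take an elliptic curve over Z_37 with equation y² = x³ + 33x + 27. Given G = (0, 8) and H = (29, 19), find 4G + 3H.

First 4G:
Double-and-add on 4 = (100)₂. Start with G = (0, 8) for the leading 1-bit.
double: tangent at (0, 8): λ = (3·0² + 33)/(2·8) ≡ 33/16. 16⁻¹ ≡ 7 (mod 37), so λ ≡ 33·7 ≡ 9.
  x = λ² - 0 - 0 = 81 - 0 ≡ 7; y = λ·(0 - 7) - 8 ≡ 3. → (7, 3)
double: tangent at (7, 3): λ = (3·7² + 33)/(2·3) ≡ 32/6. 6⁻¹ ≡ 31 (mod 37), so λ ≡ 32·31 ≡ 30.
  x = λ² - 7 - 7 = 900 - 14 ≡ 35; y = λ·(7 - 35) - 3 ≡ 8. → (35, 8)
4G = (35, 8).
Next 3H:
Repeated addition: build up to 3H.
2H: tangent at (29, 19): λ = (3·29² + 33)/(2·19) ≡ 3/1. 1⁻¹ ≡ 1 (mod 37), so λ ≡ 3·1 ≡ 3.
  x = λ² - 29 - 29 = 9 - 58 ≡ 25; y = λ·(29 - 25) - 19 ≡ 30. → (25, 30)
3H: (25, 30) + (29, 19). λ = (19 - 30)/(29 - 25) ≡ 26/4 mod 37. 4⁻¹ ≡ 28 (mod 37), so λ ≡ 25.
  x = λ² - 25 - 29 = 625 - 54 ≡ 16; y = λ·(25 - 16) - 30 ≡ 10. → (16, 10)
3H = (16, 10).
Finally 4G + 3H:
(35, 8) + (16, 10). λ = (10 - 8)/(16 - 35) ≡ 2/18 mod 37. 18⁻¹ ≡ 35 (mod 37) since 18·35 = 630 ≡ 1, so λ ≡ 33.
  x = λ² - 35 - 16 = 1089 - 51 ≡ 2; y = λ·(35 - 2) - 8 ≡ 8. → (2, 8)

(2, 8)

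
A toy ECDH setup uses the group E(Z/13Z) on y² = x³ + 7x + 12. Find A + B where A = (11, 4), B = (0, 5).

(11, 4) + (0, 5). λ = (5 - 4)/(0 - 11) ≡ 1/2 mod 13. 2⁻¹ ≡ 7 (mod 13), so λ ≡ 7.
  x = λ² - 11 - 0 = 49 - 11 ≡ 12; y = λ·(11 - 12) - 4 ≡ 2. → (12, 2)

(12, 2)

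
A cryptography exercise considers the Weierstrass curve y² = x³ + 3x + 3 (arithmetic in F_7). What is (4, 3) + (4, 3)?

tangent at (4, 3): λ = (3·4² + 3)/(2·3) ≡ 2/6. 6⁻¹ ≡ 6 (mod 7), so λ ≡ 2·6 ≡ 5.
  x = λ² - 4 - 4 = 25 - 8 ≡ 3; y = λ·(4 - 3) - 3 ≡ 2. → (3, 2)

(3, 2)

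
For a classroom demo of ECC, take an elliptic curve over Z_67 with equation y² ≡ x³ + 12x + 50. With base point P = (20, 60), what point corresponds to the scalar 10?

Double-and-add on 10 = (1010)₂. Start with P = (20, 60) for the leading 1-bit.
double: tangent at (20, 60): λ = (3·20² + 12)/(2·60) ≡ 6/53. 53⁻¹ ≡ 43 (mod 67), so λ ≡ 6·43 ≡ 57.
  x = λ² - 20 - 20 = 3249 - 40 ≡ 60; y = λ·(20 - 60) - 60 ≡ 5. → (60, 5)
double: tangent at (60, 5): λ = (3·60² + 12)/(2·5) ≡ 25/10. 10⁻¹ ≡ 47 (mod 67) since 10·47 = 470 ≡ 1, so λ ≡ 25·47 ≡ 36.
  x = λ² - 60 - 60 = 1296 - 120 ≡ 37; y = λ·(60 - 37) - 5 ≡ 19. → (37, 19)
add P: (37, 19) + (20, 60). λ = (60 - 19)/(20 - 37) ≡ 41/50 mod 67. 50⁻¹ ≡ 63 (mod 67), so λ ≡ 37.
  x = λ² - 37 - 20 = 1369 - 57 ≡ 39; y = λ·(37 - 39) - 19 ≡ 41. → (39, 41)
double: tangent at (39, 41): λ = (3·39² + 12)/(2·41) ≡ 19/15. 15⁻¹ ≡ 9 (mod 67), so λ ≡ 19·9 ≡ 37.
  x = λ² - 39 - 39 = 1369 - 78 ≡ 18; y = λ·(39 - 18) - 41 ≡ 66. → (18, 66)

(18, 66)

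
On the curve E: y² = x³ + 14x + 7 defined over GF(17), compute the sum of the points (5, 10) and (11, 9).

(10, 5)

(5, 10) + (11, 9). λ = (9 - 10)/(11 - 5) ≡ 16/6 mod 17. 6⁻¹ ≡ 3 (mod 17), so λ ≡ 14.
  x = λ² - 5 - 11 = 196 - 16 ≡ 10; y = λ·(5 - 10) - 10 ≡ 5. → (10, 5)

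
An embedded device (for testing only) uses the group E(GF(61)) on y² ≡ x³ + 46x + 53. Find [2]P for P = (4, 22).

tangent at (4, 22): λ = (3·4² + 46)/(2·22) ≡ 33/44. 44⁻¹ ≡ 43 (mod 61), so λ ≡ 33·43 ≡ 16.
  x = λ² - 4 - 4 = 256 - 8 ≡ 4; y = λ·(4 - 4) - 22 ≡ 39. → (4, 39)

(4, 39)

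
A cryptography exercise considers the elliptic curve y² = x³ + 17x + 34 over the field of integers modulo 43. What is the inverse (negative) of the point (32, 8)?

(32, 35)

-(32, 8) = (32, -8 mod 43) = (32, 35).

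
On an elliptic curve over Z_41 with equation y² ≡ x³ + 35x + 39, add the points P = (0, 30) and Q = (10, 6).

(22, 31)

(0, 30) + (10, 6). λ = (6 - 30)/(10 - 0) ≡ 17/10 mod 41. 10⁻¹ ≡ 37 (mod 41), so λ ≡ 14.
  x = λ² - 0 - 10 = 196 - 10 ≡ 22; y = λ·(0 - 22) - 30 ≡ 31. → (22, 31)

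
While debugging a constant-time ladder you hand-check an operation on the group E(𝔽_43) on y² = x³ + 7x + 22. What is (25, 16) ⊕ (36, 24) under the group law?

(17, 25)

(25, 16) + (36, 24). λ = (24 - 16)/(36 - 25) ≡ 8/11 mod 43. 11⁻¹ ≡ 4 (mod 43), so λ ≡ 32.
  x = λ² - 25 - 36 = 1024 - 61 ≡ 17; y = λ·(25 - 17) - 16 ≡ 25. → (17, 25)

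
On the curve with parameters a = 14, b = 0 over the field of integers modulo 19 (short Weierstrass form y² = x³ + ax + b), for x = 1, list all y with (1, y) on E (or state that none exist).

x³ + 14x + 0 = 15 ≡ 15 (mod 19).
15 is a non-residue mod 19; no y exists.

none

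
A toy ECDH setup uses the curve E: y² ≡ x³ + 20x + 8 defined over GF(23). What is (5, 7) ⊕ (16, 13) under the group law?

(8, 6)

(5, 7) + (16, 13). λ = (13 - 7)/(16 - 5) ≡ 6/11 mod 23. 11⁻¹ ≡ 21 (mod 23), so λ ≡ 11.
  x = λ² - 5 - 16 = 121 - 21 ≡ 8; y = λ·(5 - 8) - 7 ≡ 6. → (8, 6)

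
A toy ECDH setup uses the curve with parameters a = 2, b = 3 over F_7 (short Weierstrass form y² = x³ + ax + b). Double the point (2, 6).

tangent at (2, 6): λ = (3·2² + 2)/(2·6) ≡ 0/5. 5⁻¹ ≡ 3 (mod 7) since 5·3 = 15 ≡ 1, so λ ≡ 0·3 ≡ 0.
  x = λ² - 2 - 2 = 0 - 4 ≡ 3; y = λ·(2 - 3) - 6 ≡ 1. → (3, 1)

(3, 1)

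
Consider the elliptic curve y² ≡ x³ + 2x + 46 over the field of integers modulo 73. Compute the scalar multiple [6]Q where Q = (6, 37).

Double-and-add on 6 = (110)₂. Start with Q = (6, 37) for the leading 1-bit.
double: tangent at (6, 37): λ = (3·6² + 2)/(2·37) ≡ 37/1. 1⁻¹ ≡ 1 (mod 73), so λ ≡ 37·1 ≡ 37.
  x = λ² - 6 - 6 = 1369 - 12 ≡ 43; y = λ·(6 - 43) - 37 ≡ 54. → (43, 54)
add Q: (43, 54) + (6, 37). λ = (37 - 54)/(6 - 43) ≡ 56/36 mod 73. 36⁻¹ ≡ 71 (mod 73), so λ ≡ 34.
  x = λ² - 43 - 6 = 1156 - 49 ≡ 12; y = λ·(43 - 12) - 54 ≡ 51. → (12, 51)
double: tangent at (12, 51): λ = (3·12² + 2)/(2·51) ≡ 69/29. 29⁻¹ ≡ 68 (mod 73) since 29·68 = 1972 ≡ 1, so λ ≡ 69·68 ≡ 20.
  x = λ² - 12 - 12 = 400 - 24 ≡ 11; y = λ·(12 - 11) - 51 ≡ 42. → (11, 42)

(11, 42)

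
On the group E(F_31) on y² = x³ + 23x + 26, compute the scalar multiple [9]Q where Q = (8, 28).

Double-and-add on 9 = (1001)₂. Start with Q = (8, 28) for the leading 1-bit.
double: tangent at (8, 28): λ = (3·8² + 23)/(2·28) ≡ 29/25. 25⁻¹ ≡ 5 (mod 31), so λ ≡ 29·5 ≡ 21.
  x = λ² - 8 - 8 = 441 - 16 ≡ 22; y = λ·(8 - 22) - 28 ≡ 19. → (22, 19)
double: tangent at (22, 19): λ = (3·22² + 23)/(2·19) ≡ 18/7. 7⁻¹ ≡ 9 (mod 31), so λ ≡ 18·9 ≡ 7.
  x = λ² - 22 - 22 = 49 - 44 ≡ 5; y = λ·(22 - 5) - 19 ≡ 7. → (5, 7)
double: tangent at (5, 7): λ = (3·5² + 23)/(2·7) ≡ 5/14. 14⁻¹ ≡ 20 (mod 31), so λ ≡ 5·20 ≡ 7.
  x = λ² - 5 - 5 = 49 - 10 ≡ 8; y = λ·(5 - 8) - 7 ≡ 3. → (8, 3)
add Q: (8, 3) + (8, 28): same x and y₁ ≡ -y₂, so the sum is O.

O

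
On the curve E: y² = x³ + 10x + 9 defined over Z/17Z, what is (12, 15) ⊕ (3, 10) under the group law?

(0, 3)

(12, 15) + (3, 10). λ = (10 - 15)/(3 - 12) ≡ 12/8 mod 17. 8⁻¹ ≡ 15 (mod 17) since 8·15 = 120 ≡ 1, so λ ≡ 10.
  x = λ² - 12 - 3 = 100 - 15 ≡ 0; y = λ·(12 - 0) - 15 ≡ 3. → (0, 3)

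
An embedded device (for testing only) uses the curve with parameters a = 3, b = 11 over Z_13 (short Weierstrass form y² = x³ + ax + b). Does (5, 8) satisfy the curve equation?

y² = 8² ≡ 12; x³ + 3x + 11 = 151 ≡ 8 (mod 13). 12 ≠ 8.

no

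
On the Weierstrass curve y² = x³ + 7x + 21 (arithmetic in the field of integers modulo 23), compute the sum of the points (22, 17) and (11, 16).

(22, 17) + (11, 16). λ = (16 - 17)/(11 - 22) ≡ 22/12 mod 23. 12⁻¹ ≡ 2 (mod 23), so λ ≡ 21.
  x = λ² - 22 - 11 = 441 - 33 ≡ 17; y = λ·(22 - 17) - 17 ≡ 19. → (17, 19)

(17, 19)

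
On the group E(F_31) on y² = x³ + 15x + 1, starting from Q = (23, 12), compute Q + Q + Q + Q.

Repeated addition: build up to 4Q.
2Q: tangent at (23, 12): λ = (3·23² + 15)/(2·12) ≡ 21/24. 24⁻¹ ≡ 22 (mod 31), so λ ≡ 21·22 ≡ 28.
  x = λ² - 23 - 23 = 784 - 46 ≡ 25; y = λ·(23 - 25) - 12 ≡ 25. → (25, 25)
3Q: (25, 25) + (23, 12). λ = (12 - 25)/(23 - 25) ≡ 18/29 mod 31. 29⁻¹ ≡ 15 (mod 31) since 29·15 = 435 ≡ 1, so λ ≡ 22.
  x = λ² - 25 - 23 = 484 - 48 ≡ 2; y = λ·(25 - 2) - 25 ≡ 16. → (2, 16)
4Q: (2, 16) + (23, 12). λ = (12 - 16)/(23 - 2) ≡ 27/21 mod 31. 21⁻¹ ≡ 3 (mod 31), so λ ≡ 19.
  x = λ² - 2 - 23 = 361 - 25 ≡ 26; y = λ·(2 - 26) - 16 ≡ 24. → (26, 24)

(26, 24)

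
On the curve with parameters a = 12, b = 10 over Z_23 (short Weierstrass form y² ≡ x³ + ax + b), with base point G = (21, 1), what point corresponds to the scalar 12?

(10, 16)

Repeated addition: build up to 12G.
2G: tangent at (21, 1): λ = (3·21² + 12)/(2·1) ≡ 1/2. 2⁻¹ ≡ 12 (mod 23), so λ ≡ 1·12 ≡ 12.
  x = λ² - 21 - 21 = 144 - 42 ≡ 10; y = λ·(21 - 10) - 1 ≡ 16. → (10, 16)
3G: (10, 16) + (21, 1). λ = (1 - 16)/(21 - 10) ≡ 8/11 mod 23. 11⁻¹ ≡ 21 (mod 23) since 11·21 = 231 ≡ 1, so λ ≡ 7.
  x = λ² - 10 - 21 = 49 - 31 ≡ 18; y = λ·(10 - 18) - 16 ≡ 20. → (18, 20)
4G: (18, 20) + (21, 1). λ = (1 - 20)/(21 - 18) ≡ 4/3 mod 23. 3⁻¹ ≡ 8 (mod 23) since 3·8 = 24 ≡ 1, so λ ≡ 9.
  x = λ² - 18 - 21 = 81 - 39 ≡ 19; y = λ·(18 - 19) - 20 ≡ 17. → (19, 17)
5G: (19, 17) + (21, 1). λ = (1 - 17)/(21 - 19) ≡ 7/2 mod 23. 2⁻¹ ≡ 12 (mod 23), so λ ≡ 15.
  x = λ² - 19 - 21 = 225 - 40 ≡ 1; y = λ·(19 - 1) - 17 ≡ 0. → (1, 0)
6G: (1, 0) + (21, 1). λ = (1 - 0)/(21 - 1) ≡ 1/20 mod 23. 20⁻¹ ≡ 15 (mod 23), so λ ≡ 15.
  x = λ² - 1 - 21 = 225 - 22 ≡ 19; y = λ·(1 - 19) - 0 ≡ 6. → (19, 6)
7G: (19, 6) + (21, 1). λ = (1 - 6)/(21 - 19) ≡ 18/2 mod 23. 2⁻¹ ≡ 12 (mod 23) since 2·12 = 24 ≡ 1, so λ ≡ 9.
  x = λ² - 19 - 21 = 81 - 40 ≡ 18; y = λ·(19 - 18) - 6 ≡ 3. → (18, 3)
8G: (18, 3) + (21, 1). λ = (1 - 3)/(21 - 18) ≡ 21/3 mod 23. 3⁻¹ ≡ 8 (mod 23) since 3·8 = 24 ≡ 1, so λ ≡ 7.
  x = λ² - 18 - 21 = 49 - 39 ≡ 10; y = λ·(18 - 10) - 3 ≡ 7. → (10, 7)
9G: (10, 7) + (21, 1). λ = (1 - 7)/(21 - 10) ≡ 17/11 mod 23. 11⁻¹ ≡ 21 (mod 23), so λ ≡ 12.
  x = λ² - 10 - 21 = 144 - 31 ≡ 21; y = λ·(10 - 21) - 7 ≡ 22. → (21, 22)
10G: (21, 22) + (21, 1): same x and y₁ ≡ -y₂, so the sum is O.
11G: O + (21, 1) = (21, 1) (identity).
12G: tangent at (21, 1): λ = (3·21² + 12)/(2·1) ≡ 1/2. 2⁻¹ ≡ 12 (mod 23) since 2·12 = 24 ≡ 1, so λ ≡ 1·12 ≡ 12.
  x = λ² - 21 - 21 = 144 - 42 ≡ 10; y = λ·(21 - 10) - 1 ≡ 16. → (10, 16)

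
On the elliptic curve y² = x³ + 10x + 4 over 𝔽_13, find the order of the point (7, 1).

5

2P: tangent at (7, 1): λ = (3·7² + 10)/(2·1) ≡ 1/2. 2⁻¹ ≡ 7 (mod 13), so λ ≡ 1·7 ≡ 7.
  x = λ² - 7 - 7 = 49 - 14 ≡ 9; y = λ·(7 - 9) - 1 ≡ 11. → (9, 11)
3P: (9, 11) + (7, 1). λ = (1 - 11)/(7 - 9) ≡ 3/11 mod 13. 11⁻¹ ≡ 6 (mod 13) since 11·6 = 66 ≡ 1, so λ ≡ 5.
  x = λ² - 9 - 7 = 25 - 16 ≡ 9; y = λ·(9 - 9) - 11 ≡ 2. → (9, 2)
4P: (9, 2) + (7, 1). λ = (1 - 2)/(7 - 9) ≡ 12/11 mod 13. 11⁻¹ ≡ 6 (mod 13) since 11·6 = 66 ≡ 1, so λ ≡ 7.
  x = λ² - 9 - 7 = 49 - 16 ≡ 7; y = λ·(9 - 7) - 2 ≡ 12. → (7, 12)
5P: (7, 12) + (7, 1): same x and y₁ ≡ -y₂, so the sum is ∞.
5P = ∞, so the order is 5.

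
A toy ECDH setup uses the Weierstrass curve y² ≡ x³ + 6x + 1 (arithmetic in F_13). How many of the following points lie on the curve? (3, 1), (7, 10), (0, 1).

2

(3, 1): 1² ≡ 1, rhs ≡ 7 → off.
(7, 10): 10² ≡ 9, rhs ≡ 9 → on.
(0, 1): 1² ≡ 1, rhs ≡ 1 → on.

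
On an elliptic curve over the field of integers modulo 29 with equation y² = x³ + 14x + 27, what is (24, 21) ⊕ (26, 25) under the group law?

(12, 3)

(24, 21) + (26, 25). λ = (25 - 21)/(26 - 24) ≡ 4/2 mod 29. 2⁻¹ ≡ 15 (mod 29), so λ ≡ 2.
  x = λ² - 24 - 26 = 4 - 50 ≡ 12; y = λ·(24 - 12) - 21 ≡ 3. → (12, 3)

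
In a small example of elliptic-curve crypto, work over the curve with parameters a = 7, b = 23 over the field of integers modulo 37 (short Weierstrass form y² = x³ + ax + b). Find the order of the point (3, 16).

2P: tangent at (3, 16): λ = (3·3² + 7)/(2·16) ≡ 34/32. 32⁻¹ ≡ 22 (mod 37), so λ ≡ 34·22 ≡ 8.
  x = λ² - 3 - 3 = 64 - 6 ≡ 21; y = λ·(3 - 21) - 16 ≡ 25. → (21, 25)
3P: (21, 25) + (3, 16). λ = (16 - 25)/(3 - 21) ≡ 28/19 mod 37. 19⁻¹ ≡ 2 (mod 37), so λ ≡ 19.
  x = λ² - 21 - 3 = 361 - 24 ≡ 4; y = λ·(21 - 4) - 25 ≡ 2. → (4, 2)
4P: (4, 2) + (3, 16). λ = (16 - 2)/(3 - 4) ≡ 14/36 mod 37. 36⁻¹ ≡ 36 (mod 37), so λ ≡ 23.
  x = λ² - 4 - 3 = 529 - 7 ≡ 4; y = λ·(4 - 4) - 2 ≡ 35. → (4, 35)
5P: (4, 35) + (3, 16). λ = (16 - 35)/(3 - 4) ≡ 18/36 mod 37. 36⁻¹ ≡ 36 (mod 37), so λ ≡ 19.
  x = λ² - 4 - 3 = 361 - 7 ≡ 21; y = λ·(4 - 21) - 35 ≡ 12. → (21, 12)
6P: (21, 12) + (3, 16). λ = (16 - 12)/(3 - 21) ≡ 4/19 mod 37. 19⁻¹ ≡ 2 (mod 37), so λ ≡ 8.
  x = λ² - 21 - 3 = 64 - 24 ≡ 3; y = λ·(21 - 3) - 12 ≡ 21. → (3, 21)
7P: (3, 21) + (3, 16): same x and y₁ ≡ -y₂, so the sum is ∞.
7P = ∞, so the order is 7.

7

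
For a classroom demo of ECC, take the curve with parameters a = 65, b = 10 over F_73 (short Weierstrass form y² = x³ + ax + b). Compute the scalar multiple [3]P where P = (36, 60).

(36, 13)

Repeated addition: build up to 3P.
2P: tangent at (36, 60): λ = (3·36² + 65)/(2·60) ≡ 11/47. 47⁻¹ ≡ 14 (mod 73) since 47·14 = 658 ≡ 1, so λ ≡ 11·14 ≡ 8.
  x = λ² - 36 - 36 = 64 - 72 ≡ 65; y = λ·(36 - 65) - 60 ≡ 0. → (65, 0)
3P: (65, 0) + (36, 60). λ = (60 - 0)/(36 - 65) ≡ 60/44 mod 73. 44⁻¹ ≡ 5 (mod 73), so λ ≡ 8.
  x = λ² - 65 - 36 = 64 - 101 ≡ 36; y = λ·(65 - 36) - 0 ≡ 13. → (36, 13)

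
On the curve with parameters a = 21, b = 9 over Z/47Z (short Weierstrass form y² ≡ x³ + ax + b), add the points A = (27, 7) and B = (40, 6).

(22, 36)

(27, 7) + (40, 6). λ = (6 - 7)/(40 - 27) ≡ 46/13 mod 47. 13⁻¹ ≡ 29 (mod 47), so λ ≡ 18.
  x = λ² - 27 - 40 = 324 - 67 ≡ 22; y = λ·(27 - 22) - 7 ≡ 36. → (22, 36)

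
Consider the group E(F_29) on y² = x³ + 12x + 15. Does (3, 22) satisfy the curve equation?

y² = 22² ≡ 20; x³ + 12x + 15 = 78 ≡ 20 (mod 29). 20 = 20.

yes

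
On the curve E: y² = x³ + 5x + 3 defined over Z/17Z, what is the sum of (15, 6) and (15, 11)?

The two points share x = 15 and their y-coordinates satisfy 6 + 11 ≡ 0 (mod 17), so they are inverses. Their sum is 𝒪.

O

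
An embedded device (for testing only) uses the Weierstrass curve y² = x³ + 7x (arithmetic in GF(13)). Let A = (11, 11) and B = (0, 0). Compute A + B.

(3, 10)

(11, 11) + (0, 0). λ = (0 - 11)/(0 - 11) ≡ 2/2 mod 13. 2⁻¹ ≡ 7 (mod 13), so λ ≡ 1.
  x = λ² - 11 - 0 = 1 - 11 ≡ 3; y = λ·(11 - 3) - 11 ≡ 10. → (3, 10)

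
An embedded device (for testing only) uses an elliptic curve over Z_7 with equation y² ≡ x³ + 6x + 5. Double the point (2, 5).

tangent at (2, 5): λ = (3·2² + 6)/(2·5) ≡ 4/3. 3⁻¹ ≡ 5 (mod 7), so λ ≡ 4·5 ≡ 6.
  x = λ² - 2 - 2 = 36 - 4 ≡ 4; y = λ·(2 - 4) - 5 ≡ 4. → (4, 4)

(4, 4)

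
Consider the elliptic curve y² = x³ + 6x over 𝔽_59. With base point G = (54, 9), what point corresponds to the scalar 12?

Double-and-add on 12 = (1100)₂. Start with G = (54, 9) for the leading 1-bit.
double: tangent at (54, 9): λ = (3·54² + 6)/(2·9) ≡ 22/18. 18⁻¹ ≡ 23 (mod 59), so λ ≡ 22·23 ≡ 34.
  x = λ² - 54 - 54 = 1156 - 108 ≡ 45; y = λ·(54 - 45) - 9 ≡ 2. → (45, 2)
add G: (45, 2) + (54, 9). λ = (9 - 2)/(54 - 45) ≡ 7/9 mod 59. 9⁻¹ ≡ 46 (mod 59) since 9·46 = 414 ≡ 1, so λ ≡ 27.
  x = λ² - 45 - 54 = 729 - 99 ≡ 40; y = λ·(45 - 40) - 2 ≡ 15. → (40, 15)
double: tangent at (40, 15): λ = (3·40² + 6)/(2·15) ≡ 27/30. 30⁻¹ ≡ 2 (mod 59), so λ ≡ 27·2 ≡ 54.
  x = λ² - 40 - 40 = 2916 - 80 ≡ 4; y = λ·(40 - 4) - 15 ≡ 41. → (4, 41)
double: tangent at (4, 41): λ = (3·4² + 6)/(2·41) ≡ 54/23. 23⁻¹ ≡ 18 (mod 59) since 23·18 = 414 ≡ 1, so λ ≡ 54·18 ≡ 28.
  x = λ² - 4 - 4 = 784 - 8 ≡ 9; y = λ·(4 - 9) - 41 ≡ 55. → (9, 55)

(9, 55)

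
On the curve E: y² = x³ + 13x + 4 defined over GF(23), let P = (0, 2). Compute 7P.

Repeated addition: build up to 7P.
2P: tangent at (0, 2): λ = (3·0² + 13)/(2·2) ≡ 13/4. 4⁻¹ ≡ 6 (mod 23), so λ ≡ 13·6 ≡ 9.
  x = λ² - 0 - 0 = 81 - 0 ≡ 12; y = λ·(0 - 12) - 2 ≡ 5. → (12, 5)
3P: (12, 5) + (0, 2). λ = (2 - 5)/(0 - 12) ≡ 20/11 mod 23. 11⁻¹ ≡ 21 (mod 23), so λ ≡ 6.
  x = λ² - 12 - 0 = 36 - 12 ≡ 1; y = λ·(12 - 1) - 5 ≡ 15. → (1, 15)
4P: (1, 15) + (0, 2). λ = (2 - 15)/(0 - 1) ≡ 10/22 mod 23. 22⁻¹ ≡ 22 (mod 23), so λ ≡ 13.
  x = λ² - 1 - 0 = 169 - 1 ≡ 7; y = λ·(1 - 7) - 15 ≡ 22. → (7, 22)
5P: (7, 22) + (0, 2). λ = (2 - 22)/(0 - 7) ≡ 3/16 mod 23. 16⁻¹ ≡ 13 (mod 23), so λ ≡ 16.
  x = λ² - 7 - 0 = 256 - 7 ≡ 19; y = λ·(7 - 19) - 22 ≡ 16. → (19, 16)
6P: (19, 16) + (0, 2). λ = (2 - 16)/(0 - 19) ≡ 9/4 mod 23. 4⁻¹ ≡ 6 (mod 23) since 4·6 = 24 ≡ 1, so λ ≡ 8.
  x = λ² - 19 - 0 = 64 - 19 ≡ 22; y = λ·(19 - 22) - 16 ≡ 6. → (22, 6)
7P: (22, 6) + (0, 2). λ = (2 - 6)/(0 - 22) ≡ 19/1 mod 23. 1⁻¹ ≡ 1 (mod 23) since 1·1 = 1 ≡ 1, so λ ≡ 19.
  x = λ² - 22 - 0 = 361 - 22 ≡ 17; y = λ·(22 - 17) - 6 ≡ 20. → (17, 20)

(17, 20)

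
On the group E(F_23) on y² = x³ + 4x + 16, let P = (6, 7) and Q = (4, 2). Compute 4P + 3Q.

(4, 21)

First 4P:
Double-and-add on 4 = (100)₂. Start with P = (6, 7) for the leading 1-bit.
double: tangent at (6, 7): λ = (3·6² + 4)/(2·7) ≡ 20/14. 14⁻¹ ≡ 5 (mod 23) since 14·5 = 70 ≡ 1, so λ ≡ 20·5 ≡ 8.
  x = λ² - 6 - 6 = 64 - 12 ≡ 6; y = λ·(6 - 6) - 7 ≡ 16. → (6, 16)
double: tangent at (6, 16): λ = (3·6² + 4)/(2·16) ≡ 20/9. 9⁻¹ ≡ 18 (mod 23) since 9·18 = 162 ≡ 1, so λ ≡ 20·18 ≡ 15.
  x = λ² - 6 - 6 = 225 - 12 ≡ 6; y = λ·(6 - 6) - 16 ≡ 7. → (6, 7)
4P = (6, 7).
Next 3Q:
Repeated addition: build up to 3Q.
2Q: tangent at (4, 2): λ = (3·4² + 4)/(2·2) ≡ 6/4. 4⁻¹ ≡ 6 (mod 23), so λ ≡ 6·6 ≡ 13.
  x = λ² - 4 - 4 = 169 - 8 ≡ 0; y = λ·(4 - 0) - 2 ≡ 4. → (0, 4)
3Q: (0, 4) + (4, 2). λ = (2 - 4)/(4 - 0) ≡ 21/4 mod 23. 4⁻¹ ≡ 6 (mod 23) since 4·6 = 24 ≡ 1, so λ ≡ 11.
  x = λ² - 0 - 4 = 121 - 4 ≡ 2; y = λ·(0 - 2) - 4 ≡ 20. → (2, 20)
3Q = (2, 20).
Finally 4P + 3Q:
(6, 7) + (2, 20). λ = (20 - 7)/(2 - 6) ≡ 13/19 mod 23. 19⁻¹ ≡ 17 (mod 23) since 19·17 = 323 ≡ 1, so λ ≡ 14.
  x = λ² - 6 - 2 = 196 - 8 ≡ 4; y = λ·(6 - 4) - 7 ≡ 21. → (4, 21)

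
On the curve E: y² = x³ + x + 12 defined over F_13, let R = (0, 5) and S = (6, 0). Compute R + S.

(0, 5) + (6, 0). λ = (0 - 5)/(6 - 0) ≡ 8/6 mod 13. 6⁻¹ ≡ 11 (mod 13), so λ ≡ 10.
  x = λ² - 0 - 6 = 100 - 6 ≡ 3; y = λ·(0 - 3) - 5 ≡ 4. → (3, 4)

(3, 4)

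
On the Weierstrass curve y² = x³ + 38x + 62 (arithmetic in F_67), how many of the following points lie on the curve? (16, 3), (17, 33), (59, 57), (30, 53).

2

(16, 3): 3² ≡ 9, rhs ≡ 9 → on.
(17, 33): 33² ≡ 17, rhs ≡ 60 → off.
(59, 57): 57² ≡ 33, rhs ≡ 50 → off.
(30, 53): 53² ≡ 62, rhs ≡ 62 → on.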